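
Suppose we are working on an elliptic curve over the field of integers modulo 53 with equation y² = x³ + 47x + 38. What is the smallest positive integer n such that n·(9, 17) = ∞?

2P: tangent at (9, 17): λ = (3·9² + 47)/(2·17) ≡ 25/34. 34⁻¹ ≡ 39 (mod 53), so λ ≡ 25·39 ≡ 21.
  x = λ² - 9 - 9 = 441 - 18 ≡ 52; y = λ·(9 - 52) - 17 ≡ 34. → (52, 34)
3P: (52, 34) + (9, 17). λ = (17 - 34)/(9 - 52) ≡ 36/10 mod 53. 10⁻¹ ≡ 16 (mod 53), so λ ≡ 46.
  x = λ² - 52 - 9 = 2116 - 61 ≡ 41; y = λ·(52 - 41) - 34 ≡ 48. → (41, 48)
4P: (41, 48) + (9, 17). λ = (17 - 48)/(9 - 41) ≡ 22/21 mod 53. 21⁻¹ ≡ 48 (mod 53) since 21·48 = 1008 ≡ 1, so λ ≡ 49.
  x = λ² - 41 - 9 = 2401 - 50 ≡ 19; y = λ·(41 - 19) - 48 ≡ 23. → (19, 23)
5P: (19, 23) + (9, 17). λ = (17 - 23)/(9 - 19) ≡ 47/43 mod 53. 43⁻¹ ≡ 37 (mod 53), so λ ≡ 43.
  x = λ² - 19 - 9 = 1849 - 28 ≡ 19; y = λ·(19 - 19) - 23 ≡ 30. → (19, 30)
6P: (19, 30) + (9, 17). λ = (17 - 30)/(9 - 19) ≡ 40/43 mod 53. 43⁻¹ ≡ 37 (mod 53), so λ ≡ 49.
  x = λ² - 19 - 9 = 2401 - 28 ≡ 41; y = λ·(19 - 41) - 30 ≡ 5. → (41, 5)
7P: (41, 5) + (9, 17). λ = (17 - 5)/(9 - 41) ≡ 12/21 mod 53. 21⁻¹ ≡ 48 (mod 53), so λ ≡ 46.
  x = λ² - 41 - 9 = 2116 - 50 ≡ 52; y = λ·(41 - 52) - 5 ≡ 19. → (52, 19)
8P: (52, 19) + (9, 17). λ = (17 - 19)/(9 - 52) ≡ 51/10 mod 53. 10⁻¹ ≡ 16 (mod 53), so λ ≡ 21.
  x = λ² - 52 - 9 = 441 - 61 ≡ 9; y = λ·(52 - 9) - 19 ≡ 36. → (9, 36)
9P: (9, 36) + (9, 17): same x and y₁ ≡ -y₂, so the sum is ∞.
9P = ∞, so the order is 9.

9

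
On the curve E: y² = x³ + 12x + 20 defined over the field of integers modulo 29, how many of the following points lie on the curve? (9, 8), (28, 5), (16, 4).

(9, 8): 8² ≡ 6, rhs ≡ 16 → off.
(28, 5): 5² ≡ 25, rhs ≡ 7 → off.
(16, 4): 4² ≡ 16, rhs ≡ 16 → on.

1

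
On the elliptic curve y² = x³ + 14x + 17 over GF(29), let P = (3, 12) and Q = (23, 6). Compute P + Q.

(26, 21)

(3, 12) + (23, 6). λ = (6 - 12)/(23 - 3) ≡ 23/20 mod 29. 20⁻¹ ≡ 16 (mod 29) since 20·16 = 320 ≡ 1, so λ ≡ 20.
  x = λ² - 3 - 23 = 400 - 26 ≡ 26; y = λ·(3 - 26) - 12 ≡ 21. → (26, 21)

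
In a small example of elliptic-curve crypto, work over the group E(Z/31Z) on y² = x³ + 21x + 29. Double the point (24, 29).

tangent at (24, 29): λ = (3·24² + 21)/(2·29) ≡ 13/27. 27⁻¹ ≡ 23 (mod 31), so λ ≡ 13·23 ≡ 20.
  x = λ² - 24 - 24 = 400 - 48 ≡ 11; y = λ·(24 - 11) - 29 ≡ 14. → (11, 14)

(11, 14)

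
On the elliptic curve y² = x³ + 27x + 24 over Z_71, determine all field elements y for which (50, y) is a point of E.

x³ + 27x + 24 = 126374 ≡ 65 (mod 71).
65 is a non-residue mod 71; no y exists.

none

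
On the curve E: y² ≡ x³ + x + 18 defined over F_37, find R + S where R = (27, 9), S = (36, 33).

(14, 1)

(27, 9) + (36, 33). λ = (33 - 9)/(36 - 27) ≡ 24/9 mod 37. 9⁻¹ ≡ 33 (mod 37) since 9·33 = 297 ≡ 1, so λ ≡ 15.
  x = λ² - 27 - 36 = 225 - 63 ≡ 14; y = λ·(27 - 14) - 9 ≡ 1. → (14, 1)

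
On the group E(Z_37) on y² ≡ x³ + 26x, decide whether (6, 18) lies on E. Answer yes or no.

y² = 18² ≡ 28; x³ + 26x + 0 = 372 ≡ 2 (mod 37). 28 ≠ 2.

no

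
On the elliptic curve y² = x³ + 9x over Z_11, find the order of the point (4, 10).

3

2P: tangent at (4, 10): λ = (3·4² + 9)/(2·10) ≡ 2/9. 9⁻¹ ≡ 5 (mod 11), so λ ≡ 2·5 ≡ 10.
  x = λ² - 4 - 4 = 100 - 8 ≡ 4; y = λ·(4 - 4) - 10 ≡ 1. → (4, 1)
3P: (4, 1) + (4, 10): same x and y₁ ≡ -y₂, so the sum is the point at infinity.
3P = the point at infinity, so the order is 3.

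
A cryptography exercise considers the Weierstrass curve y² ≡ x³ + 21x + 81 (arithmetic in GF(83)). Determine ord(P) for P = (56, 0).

2

2P: (56, 0) + (56, 0): same x and y₁ ≡ -y₂, so the sum is the point at infinity.
2P = the point at infinity, so the order is 2.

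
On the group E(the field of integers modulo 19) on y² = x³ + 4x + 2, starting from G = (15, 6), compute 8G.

Repeated addition: build up to 8G.
2G: tangent at (15, 6): λ = (3·15² + 4)/(2·6) ≡ 14/12. 12⁻¹ ≡ 8 (mod 19), so λ ≡ 14·8 ≡ 17.
  x = λ² - 15 - 15 = 289 - 30 ≡ 12; y = λ·(15 - 12) - 6 ≡ 7. → (12, 7)
3G: (12, 7) + (15, 6). λ = (6 - 7)/(15 - 12) ≡ 18/3 mod 19. 3⁻¹ ≡ 13 (mod 19) since 3·13 = 39 ≡ 1, so λ ≡ 6.
  x = λ² - 12 - 15 = 36 - 27 ≡ 9; y = λ·(12 - 9) - 7 ≡ 11. → (9, 11)
4G: (9, 11) + (15, 6). λ = (6 - 11)/(15 - 9) ≡ 14/6 mod 19. 6⁻¹ ≡ 16 (mod 19) since 6·16 = 96 ≡ 1, so λ ≡ 15.
  x = λ² - 9 - 15 = 225 - 24 ≡ 11; y = λ·(9 - 11) - 11 ≡ 16. → (11, 16)
5G: (11, 16) + (15, 6). λ = (6 - 16)/(15 - 11) ≡ 9/4 mod 19. 4⁻¹ ≡ 5 (mod 19) since 4·5 = 20 ≡ 1, so λ ≡ 7.
  x = λ² - 11 - 15 = 49 - 26 ≡ 4; y = λ·(11 - 4) - 16 ≡ 14. → (4, 14)
6G: (4, 14) + (15, 6). λ = (6 - 14)/(15 - 4) ≡ 11/11 mod 19. 11⁻¹ ≡ 7 (mod 19) since 11·7 = 77 ≡ 1, so λ ≡ 1.
  x = λ² - 4 - 15 = 1 - 19 ≡ 1; y = λ·(4 - 1) - 14 ≡ 8. → (1, 8)
7G: (1, 8) + (15, 6). λ = (6 - 8)/(15 - 1) ≡ 17/14 mod 19. 14⁻¹ ≡ 15 (mod 19), so λ ≡ 8.
  x = λ² - 1 - 15 = 64 - 16 ≡ 10; y = λ·(1 - 10) - 8 ≡ 15. → (10, 15)
8G: (10, 15) + (15, 6). λ = (6 - 15)/(15 - 10) ≡ 10/5 mod 19. 5⁻¹ ≡ 4 (mod 19) since 5·4 = 20 ≡ 1, so λ ≡ 2.
  x = λ² - 10 - 15 = 4 - 25 ≡ 17; y = λ·(10 - 17) - 15 ≡ 9. → (17, 9)

(17, 9)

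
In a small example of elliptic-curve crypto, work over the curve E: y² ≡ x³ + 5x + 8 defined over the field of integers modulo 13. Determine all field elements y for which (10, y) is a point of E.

x³ + 5x + 8 = 1058 ≡ 5 (mod 13).
5 is a non-residue mod 13; no y exists.

none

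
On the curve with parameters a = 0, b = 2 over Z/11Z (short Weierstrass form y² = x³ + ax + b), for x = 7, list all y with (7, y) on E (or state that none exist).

x³ + 0x + 2 = 345 ≡ 4 (mod 11).
Square roots of 4 mod 11: 2 and 9 (since 2² = 4 ≡ 4).

2, 9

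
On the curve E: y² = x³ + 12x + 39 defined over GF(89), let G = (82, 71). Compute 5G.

(57, 66)

Double-and-add on 5 = (101)₂. Start with G = (82, 71) for the leading 1-bit.
double: tangent at (82, 71): λ = (3·82² + 12)/(2·71) ≡ 70/53. 53⁻¹ ≡ 42 (mod 89) since 53·42 = 2226 ≡ 1, so λ ≡ 70·42 ≡ 3.
  x = λ² - 82 - 82 = 9 - 164 ≡ 23; y = λ·(82 - 23) - 71 ≡ 17. → (23, 17)
double: tangent at (23, 17): λ = (3·23² + 12)/(2·17) ≡ 86/34. 34⁻¹ ≡ 55 (mod 89), so λ ≡ 86·55 ≡ 13.
  x = λ² - 23 - 23 = 169 - 46 ≡ 34; y = λ·(23 - 34) - 17 ≡ 18. → (34, 18)
add G: (34, 18) + (82, 71). λ = (71 - 18)/(82 - 34) ≡ 53/48 mod 89. 48⁻¹ ≡ 13 (mod 89) since 48·13 = 624 ≡ 1, so λ ≡ 66.
  x = λ² - 34 - 82 = 4356 - 116 ≡ 57; y = λ·(34 - 57) - 18 ≡ 66. → (57, 66)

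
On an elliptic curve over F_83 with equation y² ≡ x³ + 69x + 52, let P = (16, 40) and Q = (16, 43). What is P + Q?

The two points share x = 16 and their y-coordinates satisfy 40 + 43 ≡ 0 (mod 83), so they are inverses. Their sum is O.

O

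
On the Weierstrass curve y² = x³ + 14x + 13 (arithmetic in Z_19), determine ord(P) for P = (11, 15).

2P: tangent at (11, 15): λ = (3·11² + 14)/(2·15) ≡ 16/11. 11⁻¹ ≡ 7 (mod 19), so λ ≡ 16·7 ≡ 17.
  x = λ² - 11 - 11 = 289 - 22 ≡ 1; y = λ·(11 - 1) - 15 ≡ 3. → (1, 3)
3P: (1, 3) + (11, 15). λ = (15 - 3)/(11 - 1) ≡ 12/10 mod 19. 10⁻¹ ≡ 2 (mod 19) since 10·2 = 20 ≡ 1, so λ ≡ 5.
  x = λ² - 1 - 11 = 25 - 12 ≡ 13; y = λ·(1 - 13) - 3 ≡ 13. → (13, 13)
4P: (13, 13) + (11, 15). λ = (15 - 13)/(11 - 13) ≡ 2/17 mod 19. 17⁻¹ ≡ 9 (mod 19) since 17·9 = 153 ≡ 1, so λ ≡ 18.
  x = λ² - 13 - 11 = 324 - 24 ≡ 15; y = λ·(13 - 15) - 13 ≡ 8. → (15, 8)
5P: (15, 8) + (11, 15). λ = (15 - 8)/(11 - 15) ≡ 7/15 mod 19. 15⁻¹ ≡ 14 (mod 19) since 15·14 = 210 ≡ 1, so λ ≡ 3.
  x = λ² - 15 - 11 = 9 - 26 ≡ 2; y = λ·(15 - 2) - 8 ≡ 12. → (2, 12)
6P: (2, 12) + (11, 15). λ = (15 - 12)/(11 - 2) ≡ 3/9 mod 19. 9⁻¹ ≡ 17 (mod 19), so λ ≡ 13.
  x = λ² - 2 - 11 = 169 - 13 ≡ 4; y = λ·(2 - 4) - 12 ≡ 0. → (4, 0)
7P: (4, 0) + (11, 15). λ = (15 - 0)/(11 - 4) ≡ 15/7 mod 19. 7⁻¹ ≡ 11 (mod 19), so λ ≡ 13.
  x = λ² - 4 - 11 = 169 - 15 ≡ 2; y = λ·(4 - 2) - 0 ≡ 7. → (2, 7)
8P: (2, 7) + (11, 15). λ = (15 - 7)/(11 - 2) ≡ 8/9 mod 19. 9⁻¹ ≡ 17 (mod 19), so λ ≡ 3.
  x = λ² - 2 - 11 = 9 - 13 ≡ 15; y = λ·(2 - 15) - 7 ≡ 11. → (15, 11)
9P: (15, 11) + (11, 15). λ = (15 - 11)/(11 - 15) ≡ 4/15 mod 19. 15⁻¹ ≡ 14 (mod 19), so λ ≡ 18.
  x = λ² - 15 - 11 = 324 - 26 ≡ 13; y = λ·(15 - 13) - 11 ≡ 6. → (13, 6)
10P: (13, 6) + (11, 15). λ = (15 - 6)/(11 - 13) ≡ 9/17 mod 19. 17⁻¹ ≡ 9 (mod 19) since 17·9 = 153 ≡ 1, so λ ≡ 5.
  x = λ² - 13 - 11 = 25 - 24 ≡ 1; y = λ·(13 - 1) - 6 ≡ 16. → (1, 16)
11P: (1, 16) + (11, 15). λ = (15 - 16)/(11 - 1) ≡ 18/10 mod 19. 10⁻¹ ≡ 2 (mod 19) since 10·2 = 20 ≡ 1, so λ ≡ 17.
  x = λ² - 1 - 11 = 289 - 12 ≡ 11; y = λ·(1 - 11) - 16 ≡ 4. → (11, 4)
12P: (11, 4) + (11, 15): same x and y₁ ≡ -y₂, so the sum is O.
12P = O, so the order is 12.

12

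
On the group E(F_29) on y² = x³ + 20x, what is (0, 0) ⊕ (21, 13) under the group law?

(0, 0) + (21, 13). λ = (13 - 0)/(21 - 0) ≡ 13/21 mod 29. 21⁻¹ ≡ 18 (mod 29), so λ ≡ 2.
  x = λ² - 0 - 21 = 4 - 21 ≡ 12; y = λ·(0 - 12) - 0 ≡ 5. → (12, 5)

(12, 5)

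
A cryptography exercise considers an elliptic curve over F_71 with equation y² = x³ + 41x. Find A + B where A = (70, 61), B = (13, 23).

(20, 67)

(70, 61) + (13, 23). λ = (23 - 61)/(13 - 70) ≡ 33/14 mod 71. 14⁻¹ ≡ 66 (mod 71), so λ ≡ 48.
  x = λ² - 70 - 13 = 2304 - 83 ≡ 20; y = λ·(70 - 20) - 61 ≡ 67. → (20, 67)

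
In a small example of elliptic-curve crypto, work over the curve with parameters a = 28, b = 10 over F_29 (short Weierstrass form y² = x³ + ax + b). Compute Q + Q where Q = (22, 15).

(15, 21)

tangent at (22, 15): λ = (3·22² + 28)/(2·15) ≡ 1/1. 1⁻¹ ≡ 1 (mod 29), so λ ≡ 1·1 ≡ 1.
  x = λ² - 22 - 22 = 1 - 44 ≡ 15; y = λ·(22 - 15) - 15 ≡ 21. → (15, 21)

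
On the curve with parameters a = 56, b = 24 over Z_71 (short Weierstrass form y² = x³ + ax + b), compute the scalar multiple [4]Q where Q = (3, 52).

(9, 11)

Repeated addition: build up to 4Q.
2Q: tangent at (3, 52): λ = (3·3² + 56)/(2·52) ≡ 12/33. 33⁻¹ ≡ 28 (mod 71), so λ ≡ 12·28 ≡ 52.
  x = λ² - 3 - 3 = 2704 - 6 ≡ 0; y = λ·(3 - 0) - 52 ≡ 33. → (0, 33)
3Q: (0, 33) + (3, 52). λ = (52 - 33)/(3 - 0) ≡ 19/3 mod 71. 3⁻¹ ≡ 24 (mod 71), so λ ≡ 30.
  x = λ² - 0 - 3 = 900 - 3 ≡ 45; y = λ·(0 - 45) - 33 ≡ 37. → (45, 37)
4Q: (45, 37) + (3, 52). λ = (52 - 37)/(3 - 45) ≡ 15/29 mod 71. 29⁻¹ ≡ 49 (mod 71) since 29·49 = 1421 ≡ 1, so λ ≡ 25.
  x = λ² - 45 - 3 = 625 - 48 ≡ 9; y = λ·(45 - 9) - 37 ≡ 11. → (9, 11)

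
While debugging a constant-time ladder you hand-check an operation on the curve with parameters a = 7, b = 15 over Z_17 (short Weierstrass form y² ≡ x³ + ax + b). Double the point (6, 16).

(9, 12)

tangent at (6, 16): λ = (3·6² + 7)/(2·16) ≡ 13/15. 15⁻¹ ≡ 8 (mod 17) since 15·8 = 120 ≡ 1, so λ ≡ 13·8 ≡ 2.
  x = λ² - 6 - 6 = 4 - 12 ≡ 9; y = λ·(6 - 9) - 16 ≡ 12. → (9, 12)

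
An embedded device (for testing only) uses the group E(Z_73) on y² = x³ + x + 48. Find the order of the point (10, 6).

5

2P: tangent at (10, 6): λ = (3·10² + 1)/(2·6) ≡ 9/12. 12⁻¹ ≡ 67 (mod 73), so λ ≡ 9·67 ≡ 19.
  x = λ² - 10 - 10 = 361 - 20 ≡ 49; y = λ·(10 - 49) - 6 ≡ 56. → (49, 56)
3P: (49, 56) + (10, 6). λ = (6 - 56)/(10 - 49) ≡ 23/34 mod 73. 34⁻¹ ≡ 58 (mod 73), so λ ≡ 20.
  x = λ² - 49 - 10 = 400 - 59 ≡ 49; y = λ·(49 - 49) - 56 ≡ 17. → (49, 17)
4P: (49, 17) + (10, 6). λ = (6 - 17)/(10 - 49) ≡ 62/34 mod 73. 34⁻¹ ≡ 58 (mod 73) since 34·58 = 1972 ≡ 1, so λ ≡ 19.
  x = λ² - 49 - 10 = 361 - 59 ≡ 10; y = λ·(49 - 10) - 17 ≡ 67. → (10, 67)
5P: (10, 67) + (10, 6): same x and y₁ ≡ -y₂, so the sum is the point at infinity.
5P = the point at infinity, so the order is 5.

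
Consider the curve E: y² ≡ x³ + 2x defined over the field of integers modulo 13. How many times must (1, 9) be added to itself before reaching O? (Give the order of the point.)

5

2P: tangent at (1, 9): λ = (3·1² + 2)/(2·9) ≡ 5/5. 5⁻¹ ≡ 8 (mod 13), so λ ≡ 5·8 ≡ 1.
  x = λ² - 1 - 1 = 1 - 2 ≡ 12; y = λ·(1 - 12) - 9 ≡ 6. → (12, 6)
3P: (12, 6) + (1, 9). λ = (9 - 6)/(1 - 12) ≡ 3/2 mod 13. 2⁻¹ ≡ 7 (mod 13), so λ ≡ 8.
  x = λ² - 12 - 1 = 64 - 13 ≡ 12; y = λ·(12 - 12) - 6 ≡ 7. → (12, 7)
4P: (12, 7) + (1, 9). λ = (9 - 7)/(1 - 12) ≡ 2/2 mod 13. 2⁻¹ ≡ 7 (mod 13) since 2·7 = 14 ≡ 1, so λ ≡ 1.
  x = λ² - 12 - 1 = 1 - 13 ≡ 1; y = λ·(12 - 1) - 7 ≡ 4. → (1, 4)
5P: (1, 4) + (1, 9): same x and y₁ ≡ -y₂, so the sum is O.
5P = O, so the order is 5.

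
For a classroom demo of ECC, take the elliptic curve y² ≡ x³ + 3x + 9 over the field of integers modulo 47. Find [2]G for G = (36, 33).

(31, 46)

tangent at (36, 33): λ = (3·36² + 3)/(2·33) ≡ 37/19. 19⁻¹ ≡ 5 (mod 47), so λ ≡ 37·5 ≡ 44.
  x = λ² - 36 - 36 = 1936 - 72 ≡ 31; y = λ·(36 - 31) - 33 ≡ 46. → (31, 46)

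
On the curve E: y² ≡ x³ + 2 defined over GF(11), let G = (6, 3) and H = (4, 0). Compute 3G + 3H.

(6, 3)

First 3G:
Repeated addition: build up to 3G.
2G: tangent at (6, 3): λ = (3·6² + 0)/(2·3) ≡ 9/6. 6⁻¹ ≡ 2 (mod 11), so λ ≡ 9·2 ≡ 7.
  x = λ² - 6 - 6 = 49 - 12 ≡ 4; y = λ·(6 - 4) - 3 ≡ 0. → (4, 0)
3G: (4, 0) + (6, 3). λ = (3 - 0)/(6 - 4) ≡ 3/2 mod 11. 2⁻¹ ≡ 6 (mod 11), so λ ≡ 7.
  x = λ² - 4 - 6 = 49 - 10 ≡ 6; y = λ·(4 - 6) - 0 ≡ 8. → (6, 8)
3G = (6, 8).
Next 3H:
Repeated addition: build up to 3H.
2H: (4, 0) + (4, 0): same x and y₁ ≡ -y₂, so the sum is 𝒪.
3H: 𝒪 + (4, 0) = (4, 0) (identity).
3H = (4, 0).
Finally 3G + 3H:
(6, 8) + (4, 0). λ = (0 - 8)/(4 - 6) ≡ 3/9 mod 11. 9⁻¹ ≡ 5 (mod 11) since 9·5 = 45 ≡ 1, so λ ≡ 4.
  x = λ² - 6 - 4 = 16 - 10 ≡ 6; y = λ·(6 - 6) - 8 ≡ 3. → (6, 3)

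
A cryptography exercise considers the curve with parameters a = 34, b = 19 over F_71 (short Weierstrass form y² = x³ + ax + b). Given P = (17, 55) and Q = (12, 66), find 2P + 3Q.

First 2P:
Repeated addition: build up to 2P.
2P: tangent at (17, 55): λ = (3·17² + 34)/(2·55) ≡ 49/39. 39⁻¹ ≡ 51 (mod 71), so λ ≡ 49·51 ≡ 14.
  x = λ² - 17 - 17 = 196 - 34 ≡ 20; y = λ·(17 - 20) - 55 ≡ 45. → (20, 45)
2P = (20, 45).
Next 3Q:
Repeated addition: build up to 3Q.
2Q: tangent at (12, 66): λ = (3·12² + 34)/(2·66) ≡ 40/61. 61⁻¹ ≡ 7 (mod 71), so λ ≡ 40·7 ≡ 67.
  x = λ² - 12 - 12 = 4489 - 24 ≡ 63; y = λ·(12 - 63) - 66 ≡ 67. → (63, 67)
3Q: (63, 67) + (12, 66). λ = (66 - 67)/(12 - 63) ≡ 70/20 mod 71. 20⁻¹ ≡ 32 (mod 71), so λ ≡ 39.
  x = λ² - 63 - 12 = 1521 - 75 ≡ 26; y = λ·(63 - 26) - 67 ≡ 27. → (26, 27)
3Q = (26, 27).
Finally 2P + 3Q:
(20, 45) + (26, 27). λ = (27 - 45)/(26 - 20) ≡ 53/6 mod 71. 6⁻¹ ≡ 12 (mod 71), so λ ≡ 68.
  x = λ² - 20 - 26 = 4624 - 46 ≡ 34; y = λ·(20 - 34) - 45 ≡ 68. → (34, 68)

(34, 68)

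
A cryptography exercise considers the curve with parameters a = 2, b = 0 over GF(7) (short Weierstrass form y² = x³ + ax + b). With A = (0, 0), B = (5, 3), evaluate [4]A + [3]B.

(6, 5)

First 4A:
Repeated addition: build up to 4A.
2A: (0, 0) + (0, 0): same x and y₁ ≡ -y₂, so the sum is O.
3A: O + (0, 0) = (0, 0) (identity).
4A: (0, 0) + (0, 0): same x and y₁ ≡ -y₂, so the sum is O.
4A = O.
Next 3B:
Repeated addition: build up to 3B.
2B: tangent at (5, 3): λ = (3·5² + 2)/(2·3) ≡ 0/6. 6⁻¹ ≡ 6 (mod 7) since 6·6 = 36 ≡ 1, so λ ≡ 0·6 ≡ 0.
  x = λ² - 5 - 5 = 0 - 10 ≡ 4; y = λ·(5 - 4) - 3 ≡ 4. → (4, 4)
3B: (4, 4) + (5, 3). λ = (3 - 4)/(5 - 4) ≡ 6/1 mod 7. 1⁻¹ ≡ 1 (mod 7) since 1·1 = 1 ≡ 1, so λ ≡ 6.
  x = λ² - 4 - 5 = 36 - 9 ≡ 6; y = λ·(4 - 6) - 4 ≡ 5. → (6, 5)
3B = (6, 5).
Finally 4A + 3B:
O + (6, 5) = (6, 5) (identity).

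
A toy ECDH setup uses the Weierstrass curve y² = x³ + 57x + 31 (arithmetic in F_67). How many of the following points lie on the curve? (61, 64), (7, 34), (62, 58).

1

(61, 64): 64² ≡ 9, rhs ≡ 9 → on.
(7, 34): 34² ≡ 17, rhs ≡ 36 → off.
(62, 58): 58² ≡ 14, rhs ≡ 23 → off.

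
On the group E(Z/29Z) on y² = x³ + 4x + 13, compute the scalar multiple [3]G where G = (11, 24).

Repeated addition: build up to 3G.
2G: tangent at (11, 24): λ = (3·11² + 4)/(2·24) ≡ 19/19. 19⁻¹ ≡ 26 (mod 29), so λ ≡ 19·26 ≡ 1.
  x = λ² - 11 - 11 = 1 - 22 ≡ 8; y = λ·(11 - 8) - 24 ≡ 8. → (8, 8)
3G: (8, 8) + (11, 24). λ = (24 - 8)/(11 - 8) ≡ 16/3 mod 29. 3⁻¹ ≡ 10 (mod 29), so λ ≡ 15.
  x = λ² - 8 - 11 = 225 - 19 ≡ 3; y = λ·(8 - 3) - 8 ≡ 9. → (3, 9)

(3, 9)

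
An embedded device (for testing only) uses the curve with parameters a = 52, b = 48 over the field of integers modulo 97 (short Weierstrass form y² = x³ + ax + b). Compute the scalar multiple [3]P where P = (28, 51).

Repeated addition: build up to 3P.
2P: tangent at (28, 51): λ = (3·28² + 52)/(2·51) ≡ 76/5. 5⁻¹ ≡ 39 (mod 97) since 5·39 = 195 ≡ 1, so λ ≡ 76·39 ≡ 54.
  x = λ² - 28 - 28 = 2916 - 56 ≡ 47; y = λ·(28 - 47) - 51 ≡ 87. → (47, 87)
3P: (47, 87) + (28, 51). λ = (51 - 87)/(28 - 47) ≡ 61/78 mod 97. 78⁻¹ ≡ 51 (mod 97), so λ ≡ 7.
  x = λ² - 47 - 28 = 49 - 75 ≡ 71; y = λ·(47 - 71) - 87 ≡ 36. → (71, 36)

(71, 36)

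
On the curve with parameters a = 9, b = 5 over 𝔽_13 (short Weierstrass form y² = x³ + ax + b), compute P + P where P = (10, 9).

(10, 4)

tangent at (10, 9): λ = (3·10² + 9)/(2·9) ≡ 10/5. 5⁻¹ ≡ 8 (mod 13) since 5·8 = 40 ≡ 1, so λ ≡ 10·8 ≡ 2.
  x = λ² - 10 - 10 = 4 - 20 ≡ 10; y = λ·(10 - 10) - 9 ≡ 4. → (10, 4)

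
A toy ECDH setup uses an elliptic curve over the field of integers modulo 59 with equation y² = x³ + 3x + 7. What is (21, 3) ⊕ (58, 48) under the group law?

(16, 27)

(21, 3) + (58, 48). λ = (48 - 3)/(58 - 21) ≡ 45/37 mod 59. 37⁻¹ ≡ 8 (mod 59), so λ ≡ 6.
  x = λ² - 21 - 58 = 36 - 79 ≡ 16; y = λ·(21 - 16) - 3 ≡ 27. → (16, 27)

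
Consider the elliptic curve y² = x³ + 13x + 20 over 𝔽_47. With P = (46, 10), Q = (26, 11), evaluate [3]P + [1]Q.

First 3P:
Repeated addition: build up to 3P.
2P: tangent at (46, 10): λ = (3·46² + 13)/(2·10) ≡ 16/20. 20⁻¹ ≡ 40 (mod 47), so λ ≡ 16·40 ≡ 29.
  x = λ² - 46 - 46 = 841 - 92 ≡ 44; y = λ·(46 - 44) - 10 ≡ 1. → (44, 1)
3P: (44, 1) + (46, 10). λ = (10 - 1)/(46 - 44) ≡ 9/2 mod 47. 2⁻¹ ≡ 24 (mod 47), so λ ≡ 28.
  x = λ² - 44 - 46 = 784 - 90 ≡ 36; y = λ·(44 - 36) - 1 ≡ 35. → (36, 35)
3P = (36, 35).
Finally 3P + Q:
(36, 35) + (26, 11). λ = (11 - 35)/(26 - 36) ≡ 23/37 mod 47. 37⁻¹ ≡ 14 (mod 47), so λ ≡ 40.
  x = λ² - 36 - 26 = 1600 - 62 ≡ 34; y = λ·(36 - 34) - 35 ≡ 45. → (34, 45)

(34, 45)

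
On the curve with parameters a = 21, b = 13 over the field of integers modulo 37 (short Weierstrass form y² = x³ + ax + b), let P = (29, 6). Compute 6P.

(2, 27)

Double-and-add on 6 = (110)₂. Start with P = (29, 6) for the leading 1-bit.
double: tangent at (29, 6): λ = (3·29² + 21)/(2·6) ≡ 28/12. 12⁻¹ ≡ 34 (mod 37), so λ ≡ 28·34 ≡ 27.
  x = λ² - 29 - 29 = 729 - 58 ≡ 5; y = λ·(29 - 5) - 6 ≡ 13. → (5, 13)
add P: (5, 13) + (29, 6). λ = (6 - 13)/(29 - 5) ≡ 30/24 mod 37. 24⁻¹ ≡ 17 (mod 37), so λ ≡ 29.
  x = λ² - 5 - 29 = 841 - 34 ≡ 30; y = λ·(5 - 30) - 13 ≡ 2. → (30, 2)
double: tangent at (30, 2): λ = (3·30² + 21)/(2·2) ≡ 20/4. 4⁻¹ ≡ 28 (mod 37), so λ ≡ 20·28 ≡ 5.
  x = λ² - 30 - 30 = 25 - 60 ≡ 2; y = λ·(30 - 2) - 2 ≡ 27. → (2, 27)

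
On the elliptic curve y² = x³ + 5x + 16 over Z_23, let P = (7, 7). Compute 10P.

Double-and-add on 10 = (1010)₂. Start with P = (7, 7) for the leading 1-bit.
double: tangent at (7, 7): λ = (3·7² + 5)/(2·7) ≡ 14/14. 14⁻¹ ≡ 5 (mod 23), so λ ≡ 14·5 ≡ 1.
  x = λ² - 7 - 7 = 1 - 14 ≡ 10; y = λ·(7 - 10) - 7 ≡ 13. → (10, 13)
double: tangent at (10, 13): λ = (3·10² + 5)/(2·13) ≡ 6/3. 3⁻¹ ≡ 8 (mod 23), so λ ≡ 6·8 ≡ 2.
  x = λ² - 10 - 10 = 4 - 20 ≡ 7; y = λ·(10 - 7) - 13 ≡ 16. → (7, 16)
add P: (7, 16) + (7, 7): same x and y₁ ≡ -y₂, so the sum is ∞.
double: ∞ + ∞ = ∞ (identity).

O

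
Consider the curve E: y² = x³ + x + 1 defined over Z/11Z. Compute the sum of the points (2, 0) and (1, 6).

(2, 0) + (1, 6). λ = (6 - 0)/(1 - 2) ≡ 6/10 mod 11. 10⁻¹ ≡ 10 (mod 11), so λ ≡ 5.
  x = λ² - 2 - 1 = 25 - 3 ≡ 0; y = λ·(2 - 0) - 0 ≡ 10. → (0, 10)

(0, 10)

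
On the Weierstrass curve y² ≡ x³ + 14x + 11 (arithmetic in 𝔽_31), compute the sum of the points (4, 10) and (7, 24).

(4, 10) + (7, 24). λ = (24 - 10)/(7 - 4) ≡ 14/3 mod 31. 3⁻¹ ≡ 21 (mod 31) since 3·21 = 63 ≡ 1, so λ ≡ 15.
  x = λ² - 4 - 7 = 225 - 11 ≡ 28; y = λ·(4 - 28) - 10 ≡ 2. → (28, 2)

(28, 2)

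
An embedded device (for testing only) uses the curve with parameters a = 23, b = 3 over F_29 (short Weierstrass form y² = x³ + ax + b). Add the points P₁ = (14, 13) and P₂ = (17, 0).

(14, 13) + (17, 0). λ = (0 - 13)/(17 - 14) ≡ 16/3 mod 29. 3⁻¹ ≡ 10 (mod 29), so λ ≡ 15.
  x = λ² - 14 - 17 = 225 - 31 ≡ 20; y = λ·(14 - 20) - 13 ≡ 13. → (20, 13)

(20, 13)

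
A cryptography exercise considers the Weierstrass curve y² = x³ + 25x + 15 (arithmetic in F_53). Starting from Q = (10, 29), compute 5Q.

(17, 0)

Double-and-add on 5 = (101)₂. Start with Q = (10, 29) for the leading 1-bit.
double: tangent at (10, 29): λ = (3·10² + 25)/(2·29) ≡ 7/5. 5⁻¹ ≡ 32 (mod 53) since 5·32 = 160 ≡ 1, so λ ≡ 7·32 ≡ 12.
  x = λ² - 10 - 10 = 144 - 20 ≡ 18; y = λ·(10 - 18) - 29 ≡ 34. → (18, 34)
double: tangent at (18, 34): λ = (3·18² + 25)/(2·34) ≡ 43/15. 15⁻¹ ≡ 46 (mod 53), so λ ≡ 43·46 ≡ 17.
  x = λ² - 18 - 18 = 289 - 36 ≡ 41; y = λ·(18 - 41) - 34 ≡ 52. → (41, 52)
add Q: (41, 52) + (10, 29). λ = (29 - 52)/(10 - 41) ≡ 30/22 mod 53. 22⁻¹ ≡ 41 (mod 53), so λ ≡ 11.
  x = λ² - 41 - 10 = 121 - 51 ≡ 17; y = λ·(41 - 17) - 52 ≡ 0. → (17, 0)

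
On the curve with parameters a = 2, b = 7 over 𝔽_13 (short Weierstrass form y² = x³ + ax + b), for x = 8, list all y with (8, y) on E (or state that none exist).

x³ + 2x + 7 = 535 ≡ 2 (mod 13).
2 is a non-residue mod 13; no y exists.

none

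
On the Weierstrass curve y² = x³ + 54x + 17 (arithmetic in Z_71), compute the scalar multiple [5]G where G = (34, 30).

(18, 54)

Double-and-add on 5 = (101)₂. Start with G = (34, 30) for the leading 1-bit.
double: tangent at (34, 30): λ = (3·34² + 54)/(2·30) ≡ 43/60. 60⁻¹ ≡ 58 (mod 71) since 60·58 = 3480 ≡ 1, so λ ≡ 43·58 ≡ 9.
  x = λ² - 34 - 34 = 81 - 68 ≡ 13; y = λ·(34 - 13) - 30 ≡ 17. → (13, 17)
double: tangent at (13, 17): λ = (3·13² + 54)/(2·17) ≡ 64/34. 34⁻¹ ≡ 23 (mod 71) since 34·23 = 782 ≡ 1, so λ ≡ 64·23 ≡ 52.
  x = λ² - 13 - 13 = 2704 - 26 ≡ 51; y = λ·(13 - 51) - 17 ≡ 66. → (51, 66)
add G: (51, 66) + (34, 30). λ = (30 - 66)/(34 - 51) ≡ 35/54 mod 71. 54⁻¹ ≡ 25 (mod 71), so λ ≡ 23.
  x = λ² - 51 - 34 = 529 - 85 ≡ 18; y = λ·(51 - 18) - 66 ≡ 54. → (18, 54)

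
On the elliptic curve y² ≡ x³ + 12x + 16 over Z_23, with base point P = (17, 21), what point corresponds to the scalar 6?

(22, 7)

Repeated addition: build up to 6P.
2P: tangent at (17, 21): λ = (3·17² + 12)/(2·21) ≡ 5/19. 19⁻¹ ≡ 17 (mod 23), so λ ≡ 5·17 ≡ 16.
  x = λ² - 17 - 17 = 256 - 34 ≡ 15; y = λ·(17 - 15) - 21 ≡ 11. → (15, 11)
3P: (15, 11) + (17, 21). λ = (21 - 11)/(17 - 15) ≡ 10/2 mod 23. 2⁻¹ ≡ 12 (mod 23) since 2·12 = 24 ≡ 1, so λ ≡ 5.
  x = λ² - 15 - 17 = 25 - 32 ≡ 16; y = λ·(15 - 16) - 11 ≡ 7. → (16, 7)
4P: (16, 7) + (17, 21). λ = (21 - 7)/(17 - 16) ≡ 14/1 mod 23. 1⁻¹ ≡ 1 (mod 23), so λ ≡ 14.
  x = λ² - 16 - 17 = 196 - 33 ≡ 2; y = λ·(16 - 2) - 7 ≡ 5. → (2, 5)
5P: (2, 5) + (17, 21). λ = (21 - 5)/(17 - 2) ≡ 16/15 mod 23. 15⁻¹ ≡ 20 (mod 23), so λ ≡ 21.
  x = λ² - 2 - 17 = 441 - 19 ≡ 8; y = λ·(2 - 8) - 5 ≡ 7. → (8, 7)
6P: (8, 7) + (17, 21). λ = (21 - 7)/(17 - 8) ≡ 14/9 mod 23. 9⁻¹ ≡ 18 (mod 23), so λ ≡ 22.
  x = λ² - 8 - 17 = 484 - 25 ≡ 22; y = λ·(8 - 22) - 7 ≡ 7. → (22, 7)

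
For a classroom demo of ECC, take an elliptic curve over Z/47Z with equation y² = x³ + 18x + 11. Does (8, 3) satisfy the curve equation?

yes

y² = 3² ≡ 9; x³ + 18x + 11 = 667 ≡ 9 (mod 47). 9 = 9.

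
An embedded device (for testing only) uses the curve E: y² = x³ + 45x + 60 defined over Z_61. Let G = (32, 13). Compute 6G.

(31, 40)

Repeated addition: build up to 6G.
2G: tangent at (32, 13): λ = (3·32² + 45)/(2·13) ≡ 6/26. 26⁻¹ ≡ 54 (mod 61), so λ ≡ 6·54 ≡ 19.
  x = λ² - 32 - 32 = 361 - 64 ≡ 53; y = λ·(32 - 53) - 13 ≡ 15. → (53, 15)
3G: (53, 15) + (32, 13). λ = (13 - 15)/(32 - 53) ≡ 59/40 mod 61. 40⁻¹ ≡ 29 (mod 61) since 40·29 = 1160 ≡ 1, so λ ≡ 3.
  x = λ² - 53 - 32 = 9 - 85 ≡ 46; y = λ·(53 - 46) - 15 ≡ 6. → (46, 6)
4G: (46, 6) + (32, 13). λ = (13 - 6)/(32 - 46) ≡ 7/47 mod 61. 47⁻¹ ≡ 13 (mod 61) since 47·13 = 611 ≡ 1, so λ ≡ 30.
  x = λ² - 46 - 32 = 900 - 78 ≡ 29; y = λ·(46 - 29) - 6 ≡ 16. → (29, 16)
5G: (29, 16) + (32, 13). λ = (13 - 16)/(32 - 29) ≡ 58/3 mod 61. 3⁻¹ ≡ 41 (mod 61), so λ ≡ 60.
  x = λ² - 29 - 32 = 3600 - 61 ≡ 1; y = λ·(29 - 1) - 16 ≡ 17. → (1, 17)
6G: (1, 17) + (32, 13). λ = (13 - 17)/(32 - 1) ≡ 57/31 mod 61. 31⁻¹ ≡ 2 (mod 61) since 31·2 = 62 ≡ 1, so λ ≡ 53.
  x = λ² - 1 - 32 = 2809 - 33 ≡ 31; y = λ·(1 - 31) - 17 ≡ 40. → (31, 40)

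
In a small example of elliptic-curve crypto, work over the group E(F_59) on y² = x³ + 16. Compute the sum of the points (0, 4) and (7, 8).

(15, 38)

(0, 4) + (7, 8). λ = (8 - 4)/(7 - 0) ≡ 4/7 mod 59. 7⁻¹ ≡ 17 (mod 59) since 7·17 = 119 ≡ 1, so λ ≡ 9.
  x = λ² - 0 - 7 = 81 - 7 ≡ 15; y = λ·(0 - 15) - 4 ≡ 38. → (15, 38)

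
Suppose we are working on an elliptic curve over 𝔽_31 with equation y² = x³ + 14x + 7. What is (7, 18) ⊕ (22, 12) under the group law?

(22, 19)

(7, 18) + (22, 12). λ = (12 - 18)/(22 - 7) ≡ 25/15 mod 31. 15⁻¹ ≡ 29 (mod 31), so λ ≡ 12.
  x = λ² - 7 - 22 = 144 - 29 ≡ 22; y = λ·(7 - 22) - 18 ≡ 19. → (22, 19)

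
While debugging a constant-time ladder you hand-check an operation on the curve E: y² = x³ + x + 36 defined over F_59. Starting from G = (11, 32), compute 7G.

Repeated addition: build up to 7G.
2G: tangent at (11, 32): λ = (3·11² + 1)/(2·32) ≡ 10/5. 5⁻¹ ≡ 12 (mod 59), so λ ≡ 10·12 ≡ 2.
  x = λ² - 11 - 11 = 4 - 22 ≡ 41; y = λ·(11 - 41) - 32 ≡ 26. → (41, 26)
3G: (41, 26) + (11, 32). λ = (32 - 26)/(11 - 41) ≡ 6/29 mod 59. 29⁻¹ ≡ 57 (mod 59) since 29·57 = 1653 ≡ 1, so λ ≡ 47.
  x = λ² - 41 - 11 = 2209 - 52 ≡ 33; y = λ·(41 - 33) - 26 ≡ 55. → (33, 55)
4G: (33, 55) + (11, 32). λ = (32 - 55)/(11 - 33) ≡ 36/37 mod 59. 37⁻¹ ≡ 8 (mod 59), so λ ≡ 52.
  x = λ² - 33 - 11 = 2704 - 44 ≡ 5; y = λ·(33 - 5) - 55 ≡ 44. → (5, 44)
5G: (5, 44) + (11, 32). λ = (32 - 44)/(11 - 5) ≡ 47/6 mod 59. 6⁻¹ ≡ 10 (mod 59), so λ ≡ 57.
  x = λ² - 5 - 11 = 3249 - 16 ≡ 47; y = λ·(5 - 47) - 44 ≡ 40. → (47, 40)
6G: (47, 40) + (11, 32). λ = (32 - 40)/(11 - 47) ≡ 51/23 mod 59. 23⁻¹ ≡ 18 (mod 59) since 23·18 = 414 ≡ 1, so λ ≡ 33.
  x = λ² - 47 - 11 = 1089 - 58 ≡ 28; y = λ·(47 - 28) - 40 ≡ 56. → (28, 56)
7G: (28, 56) + (11, 32). λ = (32 - 56)/(11 - 28) ≡ 35/42 mod 59. 42⁻¹ ≡ 52 (mod 59), so λ ≡ 50.
  x = λ² - 28 - 11 = 2500 - 39 ≡ 42; y = λ·(28 - 42) - 56 ≡ 11. → (42, 11)

(42, 11)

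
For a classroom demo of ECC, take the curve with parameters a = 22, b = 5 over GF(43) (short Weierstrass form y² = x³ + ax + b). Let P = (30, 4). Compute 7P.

Double-and-add on 7 = (111)₂. Start with P = (30, 4) for the leading 1-bit.
double: tangent at (30, 4): λ = (3·30² + 22)/(2·4) ≡ 13/8. 8⁻¹ ≡ 27 (mod 43) since 8·27 = 216 ≡ 1, so λ ≡ 13·27 ≡ 7.
  x = λ² - 30 - 30 = 49 - 60 ≡ 32; y = λ·(30 - 32) - 4 ≡ 25. → (32, 25)
add P: (32, 25) + (30, 4). λ = (4 - 25)/(30 - 32) ≡ 22/41 mod 43. 41⁻¹ ≡ 21 (mod 43) since 41·21 = 861 ≡ 1, so λ ≡ 32.
  x = λ² - 32 - 30 = 1024 - 62 ≡ 16; y = λ·(32 - 16) - 25 ≡ 14. → (16, 14)
double: tangent at (16, 14): λ = (3·16² + 22)/(2·14) ≡ 16/28. 28⁻¹ ≡ 20 (mod 43), so λ ≡ 16·20 ≡ 19.
  x = λ² - 16 - 16 = 361 - 32 ≡ 28; y = λ·(16 - 28) - 14 ≡ 16. → (28, 16)
add P: (28, 16) + (30, 4). λ = (4 - 16)/(30 - 28) ≡ 31/2 mod 43. 2⁻¹ ≡ 22 (mod 43), so λ ≡ 37.
  x = λ² - 28 - 30 = 1369 - 58 ≡ 21; y = λ·(28 - 21) - 16 ≡ 28. → (21, 28)

(21, 28)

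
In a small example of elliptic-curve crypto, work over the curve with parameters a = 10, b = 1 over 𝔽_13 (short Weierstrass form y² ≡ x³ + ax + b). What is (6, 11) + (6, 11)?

(10, 3)

tangent at (6, 11): λ = (3·6² + 10)/(2·11) ≡ 1/9. 9⁻¹ ≡ 3 (mod 13) since 9·3 = 27 ≡ 1, so λ ≡ 1·3 ≡ 3.
  x = λ² - 6 - 6 = 9 - 12 ≡ 10; y = λ·(6 - 10) - 11 ≡ 3. → (10, 3)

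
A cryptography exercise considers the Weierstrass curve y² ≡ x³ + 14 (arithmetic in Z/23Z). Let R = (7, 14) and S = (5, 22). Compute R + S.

(4, 20)

(7, 14) + (5, 22). λ = (22 - 14)/(5 - 7) ≡ 8/21 mod 23. 21⁻¹ ≡ 11 (mod 23), so λ ≡ 19.
  x = λ² - 7 - 5 = 361 - 12 ≡ 4; y = λ·(7 - 4) - 14 ≡ 20. → (4, 20)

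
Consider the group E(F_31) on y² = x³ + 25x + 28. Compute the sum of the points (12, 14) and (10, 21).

(29, 30)

(12, 14) + (10, 21). λ = (21 - 14)/(10 - 12) ≡ 7/29 mod 31. 29⁻¹ ≡ 15 (mod 31), so λ ≡ 12.
  x = λ² - 12 - 10 = 144 - 22 ≡ 29; y = λ·(12 - 29) - 14 ≡ 30. → (29, 30)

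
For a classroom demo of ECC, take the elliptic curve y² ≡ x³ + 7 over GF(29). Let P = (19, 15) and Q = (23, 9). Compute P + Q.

(19, 15) + (23, 9). λ = (9 - 15)/(23 - 19) ≡ 23/4 mod 29. 4⁻¹ ≡ 22 (mod 29), so λ ≡ 13.
  x = λ² - 19 - 23 = 169 - 42 ≡ 11; y = λ·(19 - 11) - 15 ≡ 2. → (11, 2)

(11, 2)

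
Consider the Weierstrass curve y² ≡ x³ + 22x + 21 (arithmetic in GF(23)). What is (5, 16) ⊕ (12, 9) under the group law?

(5, 16) + (12, 9). λ = (9 - 16)/(12 - 5) ≡ 16/7 mod 23. 7⁻¹ ≡ 10 (mod 23) since 7·10 = 70 ≡ 1, so λ ≡ 22.
  x = λ² - 5 - 12 = 484 - 17 ≡ 7; y = λ·(5 - 7) - 16 ≡ 9. → (7, 9)

(7, 9)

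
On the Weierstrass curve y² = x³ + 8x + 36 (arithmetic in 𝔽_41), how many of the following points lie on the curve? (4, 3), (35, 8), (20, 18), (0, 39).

2

(4, 3): 3² ≡ 9, rhs ≡ 9 → on.
(35, 8): 8² ≡ 23, rhs ≡ 18 → off.
(20, 18): 18² ≡ 37, rhs ≡ 37 → on.
(0, 39): 39² ≡ 4, rhs ≡ 36 → off.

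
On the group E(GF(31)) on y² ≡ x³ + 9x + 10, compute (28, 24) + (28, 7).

O

The two points share x = 28 and their y-coordinates satisfy 24 + 7 ≡ 0 (mod 31), so they are inverses. Their sum is 𝒪.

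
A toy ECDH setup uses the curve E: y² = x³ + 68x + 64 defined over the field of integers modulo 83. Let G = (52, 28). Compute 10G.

(61, 11)

Double-and-add on 10 = (1010)₂. Start with G = (52, 28) for the leading 1-bit.
double: tangent at (52, 28): λ = (3·52² + 68)/(2·28) ≡ 46/56. 56⁻¹ ≡ 43 (mod 83), so λ ≡ 46·43 ≡ 69.
  x = λ² - 52 - 52 = 4761 - 104 ≡ 9; y = λ·(52 - 9) - 28 ≡ 34. → (9, 34)
double: tangent at (9, 34): λ = (3·9² + 68)/(2·34) ≡ 62/68. 68⁻¹ ≡ 11 (mod 83), so λ ≡ 62·11 ≡ 18.
  x = λ² - 9 - 9 = 324 - 18 ≡ 57; y = λ·(9 - 57) - 34 ≡ 15. → (57, 15)
add G: (57, 15) + (52, 28). λ = (28 - 15)/(52 - 57) ≡ 13/78 mod 83. 78⁻¹ ≡ 33 (mod 83), so λ ≡ 14.
  x = λ² - 57 - 52 = 196 - 109 ≡ 4; y = λ·(57 - 4) - 15 ≡ 63. → (4, 63)
double: tangent at (4, 63): λ = (3·4² + 68)/(2·63) ≡ 33/43. 43⁻¹ ≡ 56 (mod 83) since 43·56 = 2408 ≡ 1, so λ ≡ 33·56 ≡ 22.
  x = λ² - 4 - 4 = 484 - 8 ≡ 61; y = λ·(4 - 61) - 63 ≡ 11. → (61, 11)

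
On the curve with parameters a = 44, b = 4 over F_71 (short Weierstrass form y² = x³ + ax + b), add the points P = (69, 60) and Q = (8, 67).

(69, 60) + (8, 67). λ = (67 - 60)/(8 - 69) ≡ 7/10 mod 71. 10⁻¹ ≡ 64 (mod 71), so λ ≡ 22.
  x = λ² - 69 - 8 = 484 - 77 ≡ 52; y = λ·(69 - 52) - 60 ≡ 30. → (52, 30)

(52, 30)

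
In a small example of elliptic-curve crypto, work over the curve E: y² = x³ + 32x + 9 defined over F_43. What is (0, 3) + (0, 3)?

tangent at (0, 3): λ = (3·0² + 32)/(2·3) ≡ 32/6. 6⁻¹ ≡ 36 (mod 43) since 6·36 = 216 ≡ 1, so λ ≡ 32·36 ≡ 34.
  x = λ² - 0 - 0 = 1156 - 0 ≡ 38; y = λ·(0 - 38) - 3 ≡ 38. → (38, 38)

(38, 38)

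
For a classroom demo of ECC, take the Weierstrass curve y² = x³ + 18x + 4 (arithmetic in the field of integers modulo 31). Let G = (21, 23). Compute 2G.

tangent at (21, 23): λ = (3·21² + 18)/(2·23) ≡ 8/15. 15⁻¹ ≡ 29 (mod 31) since 15·29 = 435 ≡ 1, so λ ≡ 8·29 ≡ 15.
  x = λ² - 21 - 21 = 225 - 42 ≡ 28; y = λ·(21 - 28) - 23 ≡ 27. → (28, 27)

(28, 27)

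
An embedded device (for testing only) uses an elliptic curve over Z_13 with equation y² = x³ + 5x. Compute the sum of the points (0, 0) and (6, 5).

(3, 4)

(0, 0) + (6, 5). λ = (5 - 0)/(6 - 0) ≡ 5/6 mod 13. 6⁻¹ ≡ 11 (mod 13) since 6·11 = 66 ≡ 1, so λ ≡ 3.
  x = λ² - 0 - 6 = 9 - 6 ≡ 3; y = λ·(0 - 3) - 0 ≡ 4. → (3, 4)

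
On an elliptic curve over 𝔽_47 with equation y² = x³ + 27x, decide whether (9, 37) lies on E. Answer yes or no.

no

y² = 37² ≡ 6; x³ + 27x + 0 = 972 ≡ 32 (mod 47). 6 ≠ 32.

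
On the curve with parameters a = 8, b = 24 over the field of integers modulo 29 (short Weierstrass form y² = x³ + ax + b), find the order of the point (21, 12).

3

2P: tangent at (21, 12): λ = (3·21² + 8)/(2·12) ≡ 26/24. 24⁻¹ ≡ 23 (mod 29) since 24·23 = 552 ≡ 1, so λ ≡ 26·23 ≡ 18.
  x = λ² - 21 - 21 = 324 - 42 ≡ 21; y = λ·(21 - 21) - 12 ≡ 17. → (21, 17)
3P: (21, 17) + (21, 12): same x and y₁ ≡ -y₂, so the sum is O.
3P = O, so the order is 3.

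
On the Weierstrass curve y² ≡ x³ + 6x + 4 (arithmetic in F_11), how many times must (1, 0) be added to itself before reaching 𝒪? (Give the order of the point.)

2P: (1, 0) + (1, 0): same x and y₁ ≡ -y₂, so the sum is 𝒪.
2P = 𝒪, so the order is 2.

2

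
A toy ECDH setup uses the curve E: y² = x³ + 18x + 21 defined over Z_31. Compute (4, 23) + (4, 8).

The two points share x = 4 and their y-coordinates satisfy 23 + 8 ≡ 0 (mod 31), so they are inverses. Their sum is O.

O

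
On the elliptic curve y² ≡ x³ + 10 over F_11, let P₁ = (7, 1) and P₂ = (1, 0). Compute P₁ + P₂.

(7, 10)

(7, 1) + (1, 0). λ = (0 - 1)/(1 - 7) ≡ 10/5 mod 11. 5⁻¹ ≡ 9 (mod 11), so λ ≡ 2.
  x = λ² - 7 - 1 = 4 - 8 ≡ 7; y = λ·(7 - 7) - 1 ≡ 10. → (7, 10)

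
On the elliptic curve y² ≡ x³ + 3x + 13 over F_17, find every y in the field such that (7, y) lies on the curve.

x³ + 3x + 13 = 377 ≡ 3 (mod 17).
3 is a non-residue mod 17; no y exists.

none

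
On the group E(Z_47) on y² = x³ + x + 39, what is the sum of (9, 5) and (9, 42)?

O

The two points share x = 9 and their y-coordinates satisfy 5 + 42 ≡ 0 (mod 47), so they are inverses. Their sum is 𝒪.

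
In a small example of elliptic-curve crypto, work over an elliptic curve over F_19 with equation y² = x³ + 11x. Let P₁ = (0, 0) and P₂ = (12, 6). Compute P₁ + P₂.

(12, 13)

(0, 0) + (12, 6). λ = (6 - 0)/(12 - 0) ≡ 6/12 mod 19. 12⁻¹ ≡ 8 (mod 19) since 12·8 = 96 ≡ 1, so λ ≡ 10.
  x = λ² - 0 - 12 = 100 - 12 ≡ 12; y = λ·(0 - 12) - 0 ≡ 13. → (12, 13)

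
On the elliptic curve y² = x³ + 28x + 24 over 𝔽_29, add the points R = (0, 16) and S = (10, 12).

(0, 16) + (10, 12). λ = (12 - 16)/(10 - 0) ≡ 25/10 mod 29. 10⁻¹ ≡ 3 (mod 29), so λ ≡ 17.
  x = λ² - 0 - 10 = 289 - 10 ≡ 18; y = λ·(0 - 18) - 16 ≡ 26. → (18, 26)

(18, 26)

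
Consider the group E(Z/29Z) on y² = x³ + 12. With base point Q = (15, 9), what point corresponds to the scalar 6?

Double-and-add on 6 = (110)₂. Start with Q = (15, 9) for the leading 1-bit.
double: tangent at (15, 9): λ = (3·15² + 0)/(2·9) ≡ 8/18. 18⁻¹ ≡ 21 (mod 29), so λ ≡ 8·21 ≡ 23.
  x = λ² - 15 - 15 = 529 - 30 ≡ 6; y = λ·(15 - 6) - 9 ≡ 24. → (6, 24)
add Q: (6, 24) + (15, 9). λ = (9 - 24)/(15 - 6) ≡ 14/9 mod 29. 9⁻¹ ≡ 13 (mod 29), so λ ≡ 8.
  x = λ² - 6 - 15 = 64 - 21 ≡ 14; y = λ·(6 - 14) - 24 ≡ 28. → (14, 28)
double: tangent at (14, 28): λ = (3·14² + 0)/(2·28) ≡ 8/27. 27⁻¹ ≡ 14 (mod 29) since 27·14 = 378 ≡ 1, so λ ≡ 8·14 ≡ 25.
  x = λ² - 14 - 14 = 625 - 28 ≡ 17; y = λ·(14 - 17) - 28 ≡ 13. → (17, 13)

(17, 13)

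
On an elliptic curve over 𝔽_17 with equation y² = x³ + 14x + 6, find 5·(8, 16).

(2, 5)

Write G = (8, 16).
Double-and-add on 5 = (101)₂. Start with G = (8, 16) for the leading 1-bit.
double: tangent at (8, 16): λ = (3·8² + 14)/(2·16) ≡ 2/15. 15⁻¹ ≡ 8 (mod 17), so λ ≡ 2·8 ≡ 16.
  x = λ² - 8 - 8 = 256 - 16 ≡ 2; y = λ·(8 - 2) - 16 ≡ 12. → (2, 12)
double: tangent at (2, 12): λ = (3·2² + 14)/(2·12) ≡ 9/7. 7⁻¹ ≡ 5 (mod 17), so λ ≡ 9·5 ≡ 11.
  x = λ² - 2 - 2 = 121 - 4 ≡ 15; y = λ·(2 - 15) - 12 ≡ 15. → (15, 15)
add G: (15, 15) + (8, 16). λ = (16 - 15)/(8 - 15) ≡ 1/10 mod 17. 10⁻¹ ≡ 12 (mod 17) since 10·12 = 120 ≡ 1, so λ ≡ 12.
  x = λ² - 15 - 8 = 144 - 23 ≡ 2; y = λ·(15 - 2) - 15 ≡ 5. → (2, 5)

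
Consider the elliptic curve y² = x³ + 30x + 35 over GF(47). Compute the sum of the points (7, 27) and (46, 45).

(2, 44)

(7, 27) + (46, 45). λ = (45 - 27)/(46 - 7) ≡ 18/39 mod 47. 39⁻¹ ≡ 41 (mod 47), so λ ≡ 33.
  x = λ² - 7 - 46 = 1089 - 53 ≡ 2; y = λ·(7 - 2) - 27 ≡ 44. → (2, 44)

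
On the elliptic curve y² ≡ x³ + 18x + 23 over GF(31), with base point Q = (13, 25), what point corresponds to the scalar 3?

Repeated addition: build up to 3Q.
2Q: tangent at (13, 25): λ = (3·13² + 18)/(2·25) ≡ 29/19. 19⁻¹ ≡ 18 (mod 31) since 19·18 = 342 ≡ 1, so λ ≡ 29·18 ≡ 26.
  x = λ² - 13 - 13 = 676 - 26 ≡ 30; y = λ·(13 - 30) - 25 ≡ 29. → (30, 29)
3Q: (30, 29) + (13, 25). λ = (25 - 29)/(13 - 30) ≡ 27/14 mod 31. 14⁻¹ ≡ 20 (mod 31) since 14·20 = 280 ≡ 1, so λ ≡ 13.
  x = λ² - 30 - 13 = 169 - 43 ≡ 2; y = λ·(30 - 2) - 29 ≡ 25. → (2, 25)

(2, 25)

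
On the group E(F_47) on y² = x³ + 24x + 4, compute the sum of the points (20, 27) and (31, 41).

(20, 27) + (31, 41). λ = (41 - 27)/(31 - 20) ≡ 14/11 mod 47. 11⁻¹ ≡ 30 (mod 47) since 11·30 = 330 ≡ 1, so λ ≡ 44.
  x = λ² - 20 - 31 = 1936 - 51 ≡ 5; y = λ·(20 - 5) - 27 ≡ 22. → (5, 22)

(5, 22)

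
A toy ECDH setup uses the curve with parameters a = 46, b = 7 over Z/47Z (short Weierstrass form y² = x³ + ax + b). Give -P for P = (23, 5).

(23, 42)

-(23, 5) = (23, -5 mod 47) = (23, 42).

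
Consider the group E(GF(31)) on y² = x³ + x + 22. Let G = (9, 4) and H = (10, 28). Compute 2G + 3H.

First 2G:
Repeated addition: build up to 2G.
2G: tangent at (9, 4): λ = (3·9² + 1)/(2·4) ≡ 27/8. 8⁻¹ ≡ 4 (mod 31), so λ ≡ 27·4 ≡ 15.
  x = λ² - 9 - 9 = 225 - 18 ≡ 21; y = λ·(9 - 21) - 4 ≡ 2. → (21, 2)
2G = (21, 2).
Next 3H:
Repeated addition: build up to 3H.
2H: tangent at (10, 28): λ = (3·10² + 1)/(2·28) ≡ 22/25. 25⁻¹ ≡ 5 (mod 31) since 25·5 = 125 ≡ 1, so λ ≡ 22·5 ≡ 17.
  x = λ² - 10 - 10 = 289 - 20 ≡ 21; y = λ·(10 - 21) - 28 ≡ 2. → (21, 2)
3H: (21, 2) + (10, 28). λ = (28 - 2)/(10 - 21) ≡ 26/20 mod 31. 20⁻¹ ≡ 14 (mod 31), so λ ≡ 23.
  x = λ² - 21 - 10 = 529 - 31 ≡ 2; y = λ·(21 - 2) - 2 ≡ 1. → (2, 1)
3H = (2, 1).
Finally 2G + 3H:
(21, 2) + (2, 1). λ = (1 - 2)/(2 - 21) ≡ 30/12 mod 31. 12⁻¹ ≡ 13 (mod 31), so λ ≡ 18.
  x = λ² - 21 - 2 = 324 - 23 ≡ 22; y = λ·(21 - 22) - 2 ≡ 11. → (22, 11)

(22, 11)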